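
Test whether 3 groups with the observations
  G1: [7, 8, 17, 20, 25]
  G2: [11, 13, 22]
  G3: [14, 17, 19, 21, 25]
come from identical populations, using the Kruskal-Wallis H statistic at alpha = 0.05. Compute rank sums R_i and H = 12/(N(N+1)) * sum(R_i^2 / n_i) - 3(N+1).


Step 1: Combine all N = 13 observations and assign midranks.
sorted (value, group, rank): (7,G1,1), (8,G1,2), (11,G2,3), (13,G2,4), (14,G3,5), (17,G1,6.5), (17,G3,6.5), (19,G3,8), (20,G1,9), (21,G3,10), (22,G2,11), (25,G1,12.5), (25,G3,12.5)
Step 2: Sum ranks within each group.
R_1 = 31 (n_1 = 5)
R_2 = 18 (n_2 = 3)
R_3 = 42 (n_3 = 5)
Step 3: H = 12/(N(N+1)) * sum(R_i^2/n_i) - 3(N+1)
     = 12/(13*14) * (31^2/5 + 18^2/3 + 42^2/5) - 3*14
     = 0.065934 * 653 - 42
     = 1.054945.
Step 4: Ties present; correction factor C = 1 - 12/(13^3 - 13) = 0.994505. Corrected H = 1.054945 / 0.994505 = 1.060773.
Step 5: Under H0, H ~ chi^2(2); p-value = 0.588377.
Step 6: alpha = 0.05. fail to reject H0.

H = 1.0608, df = 2, p = 0.588377, fail to reject H0.


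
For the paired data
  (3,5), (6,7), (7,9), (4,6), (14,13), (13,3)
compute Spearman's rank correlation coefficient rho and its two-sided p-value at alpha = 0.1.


Step 1: Rank x and y separately (midranks; no ties here).
rank(x): 3->1, 6->3, 7->4, 4->2, 14->6, 13->5
rank(y): 5->2, 7->4, 9->5, 6->3, 13->6, 3->1
Step 2: d_i = R_x(i) - R_y(i); compute d_i^2.
  (1-2)^2=1, (3-4)^2=1, (4-5)^2=1, (2-3)^2=1, (6-6)^2=0, (5-1)^2=16
sum(d^2) = 20.
Step 3: rho = 1 - 6*20 / (6*(6^2 - 1)) = 1 - 120/210 = 0.428571.
Step 4: Under H0, t = rho * sqrt((n-2)/(1-rho^2)) = 0.9487 ~ t(4).
Step 5: Two-sided p-value from the t-distribution with 4 df = 0.396501.
Step 6: alpha = 0.1. fail to reject H0.

rho = 0.4286, p = 0.396501, fail to reject H0 at alpha = 0.1.


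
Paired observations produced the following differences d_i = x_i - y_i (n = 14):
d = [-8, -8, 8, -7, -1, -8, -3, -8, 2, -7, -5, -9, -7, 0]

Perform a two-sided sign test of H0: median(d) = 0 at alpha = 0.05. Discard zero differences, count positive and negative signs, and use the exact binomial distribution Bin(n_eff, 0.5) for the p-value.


Step 1: Discard zero differences. Original n = 14; n_eff = number of nonzero differences = 13.
Nonzero differences (with sign): -8, -8, +8, -7, -1, -8, -3, -8, +2, -7, -5, -9, -7
Step 2: Count signs: positive = 2, negative = 11.
Step 3: Under H0: P(positive) = 0.5, so the number of positives S ~ Bin(13, 0.5).
Step 4: Two-sided exact p-value = sum of Bin(13,0.5) probabilities at or below the observed probability = 0.022461.
Step 5: alpha = 0.05. reject H0.

n_eff = 13, pos = 2, neg = 11, p = 0.022461, reject H0.


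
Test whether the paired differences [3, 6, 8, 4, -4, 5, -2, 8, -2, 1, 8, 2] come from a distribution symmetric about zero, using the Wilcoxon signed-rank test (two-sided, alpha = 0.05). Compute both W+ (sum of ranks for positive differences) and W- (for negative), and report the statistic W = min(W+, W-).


Step 1: Drop any zero differences (none here) and take |d_i|.
|d| = [3, 6, 8, 4, 4, 5, 2, 8, 2, 1, 8, 2]
Step 2: Midrank |d_i| (ties get averaged ranks).
ranks: |3|->5, |6|->9, |8|->11, |4|->6.5, |4|->6.5, |5|->8, |2|->3, |8|->11, |2|->3, |1|->1, |8|->11, |2|->3
Step 3: Attach original signs; sum ranks with positive sign and with negative sign.
W+ = 5 + 9 + 11 + 6.5 + 8 + 11 + 1 + 11 + 3 = 65.5
W- = 6.5 + 3 + 3 = 12.5
(Check: W+ + W- = 78 should equal n(n+1)/2 = 78.)
Step 4: Test statistic W = min(W+, W-) = 12.5.
Step 5: Ties in |d|, so use the tie-corrected normal approximation.
        E[W] = n(n+1)/4 = 12*13/4 = 39.
        Tie groups: |d|=2 (t=3), |d|=4 (t=2), |d|=8 (t=3); sum(t^3 - t) = 54.
        Var[W] = n(n+1)(2n+1)/24 - sum(t^3-t)/48 = 3900/24 - 54/48 = 161.375.
        z = (W - E[W]) / sqrt(Var[W]) = (12.5 - 39) / 12.7033 = -2.0861.
        Two-sided p = 2*Phi(z) = 0.036973.
Step 6: alpha = 0.05. reject H0.

W+ = 65.5, W- = 12.5, W = min = 12.5, p = 0.036973, reject H0.


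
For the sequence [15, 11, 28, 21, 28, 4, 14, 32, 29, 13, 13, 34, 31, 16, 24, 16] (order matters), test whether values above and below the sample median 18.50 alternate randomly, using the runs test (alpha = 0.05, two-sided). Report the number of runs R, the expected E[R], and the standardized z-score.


Step 1: Compute median = 18.50; label A = above, B = below.
Labels in order: BBAAABBAABBAABAB  (n_A = 8, n_B = 8)
Step 2: Count runs R = 9.
Step 3: Under H0 (random ordering), E[R] = 2*n_A*n_B/(n_A+n_B) + 1 = 2*8*8/16 + 1 = 9.0000.
        Var[R] = 2*n_A*n_B*(2*n_A*n_B - n_A - n_B) / ((n_A+n_B)^2 * (n_A+n_B-1)) = 14336/3840 = 3.7333.
        SD[R] = 1.9322.
Step 4: R = E[R], so z = 0 with no continuity correction.
Step 5: Two-sided p-value via normal approximation = 2*(1 - Phi(|z|)) = 1.000000.
Step 6: alpha = 0.05. fail to reject H0.

R = 9, z = 0.0000, p = 1.000000, fail to reject H0.


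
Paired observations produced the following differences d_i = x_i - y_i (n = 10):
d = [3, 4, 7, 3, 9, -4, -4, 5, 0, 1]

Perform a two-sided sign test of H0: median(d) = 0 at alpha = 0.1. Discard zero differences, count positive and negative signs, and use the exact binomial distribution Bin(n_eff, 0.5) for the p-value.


Step 1: Discard zero differences. Original n = 10; n_eff = number of nonzero differences = 9.
Nonzero differences (with sign): +3, +4, +7, +3, +9, -4, -4, +5, +1
Step 2: Count signs: positive = 7, negative = 2.
Step 3: Under H0: P(positive) = 0.5, so the number of positives S ~ Bin(9, 0.5).
Step 4: Two-sided exact p-value = sum of Bin(9,0.5) probabilities at or below the observed probability = 0.179688.
Step 5: alpha = 0.1. fail to reject H0.

n_eff = 9, pos = 7, neg = 2, p = 0.179688, fail to reject H0.


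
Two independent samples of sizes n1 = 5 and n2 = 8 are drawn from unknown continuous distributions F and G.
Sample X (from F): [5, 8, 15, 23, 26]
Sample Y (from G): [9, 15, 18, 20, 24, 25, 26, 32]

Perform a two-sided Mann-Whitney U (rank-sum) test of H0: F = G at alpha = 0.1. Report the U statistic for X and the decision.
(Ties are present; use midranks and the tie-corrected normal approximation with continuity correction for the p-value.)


Step 1: Combine and sort all 13 observations; assign midranks.
sorted (value, group): (5,X), (8,X), (9,Y), (15,X), (15,Y), (18,Y), (20,Y), (23,X), (24,Y), (25,Y), (26,X), (26,Y), (32,Y)
ranks: 5->1, 8->2, 9->3, 15->4.5, 15->4.5, 18->6, 20->7, 23->8, 24->9, 25->10, 26->11.5, 26->11.5, 32->13
Step 2: Rank sum for X: R1 = 1 + 2 + 4.5 + 8 + 11.5 = 27.
Step 3: U_X = R1 - n1(n1+1)/2 = 27 - 5*6/2 = 27 - 15 = 12.
       U_Y = n1*n2 - U_X = 40 - 12 = 28.
Step 4: Ties are present, so use the tie-corrected normal approximation (with continuity correction) for the p-value.
Step 5: p-value = 0.270933; compare to alpha = 0.1. fail to reject H0.

U_X = 12, p = 0.270933, fail to reject H0 at alpha = 0.1.


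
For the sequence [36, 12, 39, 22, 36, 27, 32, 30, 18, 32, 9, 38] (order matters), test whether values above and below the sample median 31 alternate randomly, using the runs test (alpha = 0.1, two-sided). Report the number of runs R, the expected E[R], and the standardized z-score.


Step 1: Compute median = 31; label A = above, B = below.
Labels in order: ABABABABBABA  (n_A = 6, n_B = 6)
Step 2: Count runs R = 11.
Step 3: Under H0 (random ordering), E[R] = 2*n_A*n_B/(n_A+n_B) + 1 = 2*6*6/12 + 1 = 7.0000.
        Var[R] = 2*n_A*n_B*(2*n_A*n_B - n_A - n_B) / ((n_A+n_B)^2 * (n_A+n_B-1)) = 4320/1584 = 2.7273.
        SD[R] = 1.6514.
Step 4: Continuity-corrected z = (R - 0.5 - E[R]) / SD[R] = (11 - 0.5 - 7.0000) / 1.6514 = 2.1194.
Step 5: Two-sided p-value via normal approximation = 2*(1 - Phi(|z|)) = 0.034060.
Step 6: alpha = 0.1. reject H0.

R = 11, z = 2.1194, p = 0.034060, reject H0.


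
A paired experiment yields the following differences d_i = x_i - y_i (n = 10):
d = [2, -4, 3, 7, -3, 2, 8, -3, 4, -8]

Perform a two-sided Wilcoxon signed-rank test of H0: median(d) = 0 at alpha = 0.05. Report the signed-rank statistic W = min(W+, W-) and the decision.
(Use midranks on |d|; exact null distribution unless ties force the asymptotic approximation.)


Step 1: Drop any zero differences (none here) and take |d_i|.
|d| = [2, 4, 3, 7, 3, 2, 8, 3, 4, 8]
Step 2: Midrank |d_i| (ties get averaged ranks).
ranks: |2|->1.5, |4|->6.5, |3|->4, |7|->8, |3|->4, |2|->1.5, |8|->9.5, |3|->4, |4|->6.5, |8|->9.5
Step 3: Attach original signs; sum ranks with positive sign and with negative sign.
W+ = 1.5 + 4 + 8 + 1.5 + 9.5 + 6.5 = 31
W- = 6.5 + 4 + 4 + 9.5 = 24
(Check: W+ + W- = 55 should equal n(n+1)/2 = 55.)
Step 4: Test statistic W = min(W+, W-) = 24.
Step 5: Ties in |d|, so use the tie-corrected normal approximation.
        E[W] = n(n+1)/4 = 10*11/4 = 27.5.
        Tie groups: |d|=2 (t=2), |d|=3 (t=3), |d|=4 (t=2), |d|=8 (t=2); sum(t^3 - t) = 42.
        Var[W] = n(n+1)(2n+1)/24 - sum(t^3-t)/48 = 2310/24 - 42/48 = 95.375.
        z = (W - E[W]) / sqrt(Var[W]) = (24 - 27.5) / 9.7660 = -0.3584.
        Two-sided p = 2*Phi(z) = 0.720055.
Step 6: alpha = 0.05. fail to reject H0.

W+ = 31, W- = 24, W = min = 24, p = 0.720055, fail to reject H0.


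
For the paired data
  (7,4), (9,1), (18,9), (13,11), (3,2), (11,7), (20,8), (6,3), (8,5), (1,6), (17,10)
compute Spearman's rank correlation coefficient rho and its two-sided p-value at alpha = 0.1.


Step 1: Rank x and y separately (midranks; no ties here).
rank(x): 7->4, 9->6, 18->10, 13->8, 3->2, 11->7, 20->11, 6->3, 8->5, 1->1, 17->9
rank(y): 4->4, 1->1, 9->9, 11->11, 2->2, 7->7, 8->8, 3->3, 5->5, 6->6, 10->10
Step 2: d_i = R_x(i) - R_y(i); compute d_i^2.
  (4-4)^2=0, (6-1)^2=25, (10-9)^2=1, (8-11)^2=9, (2-2)^2=0, (7-7)^2=0, (11-8)^2=9, (3-3)^2=0, (5-5)^2=0, (1-6)^2=25, (9-10)^2=1
sum(d^2) = 70.
Step 3: rho = 1 - 6*70 / (11*(11^2 - 1)) = 1 - 420/1320 = 0.681818.
Step 4: Under H0, t = rho * sqrt((n-2)/(1-rho^2)) = 2.7962 ~ t(9).
Step 5: Two-sided p-value from the t-distribution with 9 df = 0.020843.
Step 6: alpha = 0.1. reject H0.

rho = 0.6818, p = 0.020843, reject H0 at alpha = 0.1.


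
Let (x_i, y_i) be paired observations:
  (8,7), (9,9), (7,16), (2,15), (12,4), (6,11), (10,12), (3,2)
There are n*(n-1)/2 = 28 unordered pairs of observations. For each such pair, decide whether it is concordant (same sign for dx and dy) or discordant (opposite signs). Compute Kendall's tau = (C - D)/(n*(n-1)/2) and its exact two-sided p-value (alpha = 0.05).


Step 1: Enumerate the 28 unordered pairs (i,j) with i<j and classify each by sign(x_j-x_i) * sign(y_j-y_i).
  (1,2):dx=+1,dy=+2->C; (1,3):dx=-1,dy=+9->D; (1,4):dx=-6,dy=+8->D; (1,5):dx=+4,dy=-3->D
  (1,6):dx=-2,dy=+4->D; (1,7):dx=+2,dy=+5->C; (1,8):dx=-5,dy=-5->C; (2,3):dx=-2,dy=+7->D
  (2,4):dx=-7,dy=+6->D; (2,5):dx=+3,dy=-5->D; (2,6):dx=-3,dy=+2->D; (2,7):dx=+1,dy=+3->C
  (2,8):dx=-6,dy=-7->C; (3,4):dx=-5,dy=-1->C; (3,5):dx=+5,dy=-12->D; (3,6):dx=-1,dy=-5->C
  (3,7):dx=+3,dy=-4->D; (3,8):dx=-4,dy=-14->C; (4,5):dx=+10,dy=-11->D; (4,6):dx=+4,dy=-4->D
  (4,7):dx=+8,dy=-3->D; (4,8):dx=+1,dy=-13->D; (5,6):dx=-6,dy=+7->D; (5,7):dx=-2,dy=+8->D
  (5,8):dx=-9,dy=-2->C; (6,7):dx=+4,dy=+1->C; (6,8):dx=-3,dy=-9->C; (7,8):dx=-7,dy=-10->C
Step 2: C = 12, D = 16, total pairs = 28.
Step 3: tau = (C - D)/(n(n-1)/2) = (12 - 16)/28 = -0.142857.
Step 4: Exact two-sided p-value (enumerate n! = 40320 permutations of y under H0): p = 0.719544.
Step 5: alpha = 0.05. fail to reject H0.

tau_b = -0.1429 (C=12, D=16), p = 0.719544, fail to reject H0.


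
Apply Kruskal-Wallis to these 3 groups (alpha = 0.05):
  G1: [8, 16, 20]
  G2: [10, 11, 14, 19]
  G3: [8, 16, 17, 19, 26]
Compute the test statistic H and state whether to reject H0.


Step 1: Combine all N = 12 observations and assign midranks.
sorted (value, group, rank): (8,G1,1.5), (8,G3,1.5), (10,G2,3), (11,G2,4), (14,G2,5), (16,G1,6.5), (16,G3,6.5), (17,G3,8), (19,G2,9.5), (19,G3,9.5), (20,G1,11), (26,G3,12)
Step 2: Sum ranks within each group.
R_1 = 19 (n_1 = 3)
R_2 = 21.5 (n_2 = 4)
R_3 = 37.5 (n_3 = 5)
Step 3: H = 12/(N(N+1)) * sum(R_i^2/n_i) - 3(N+1)
     = 12/(12*13) * (19^2/3 + 21.5^2/4 + 37.5^2/5) - 3*13
     = 0.076923 * 517.146 - 39
     = 0.780449.
Step 4: Ties present; correction factor C = 1 - 18/(12^3 - 12) = 0.989510. Corrected H = 0.780449 / 0.989510 = 0.788722.
Step 5: Under H0, H ~ chi^2(2); p-value = 0.674111.
Step 6: alpha = 0.05. fail to reject H0.

H = 0.7887, df = 2, p = 0.674111, fail to reject H0.


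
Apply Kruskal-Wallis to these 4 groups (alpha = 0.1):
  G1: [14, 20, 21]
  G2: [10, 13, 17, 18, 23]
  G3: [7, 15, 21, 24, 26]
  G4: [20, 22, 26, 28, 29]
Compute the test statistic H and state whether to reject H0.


Step 1: Combine all N = 18 observations and assign midranks.
sorted (value, group, rank): (7,G3,1), (10,G2,2), (13,G2,3), (14,G1,4), (15,G3,5), (17,G2,6), (18,G2,7), (20,G1,8.5), (20,G4,8.5), (21,G1,10.5), (21,G3,10.5), (22,G4,12), (23,G2,13), (24,G3,14), (26,G3,15.5), (26,G4,15.5), (28,G4,17), (29,G4,18)
Step 2: Sum ranks within each group.
R_1 = 23 (n_1 = 3)
R_2 = 31 (n_2 = 5)
R_3 = 46 (n_3 = 5)
R_4 = 71 (n_4 = 5)
Step 3: H = 12/(N(N+1)) * sum(R_i^2/n_i) - 3(N+1)
     = 12/(18*19) * (23^2/3 + 31^2/5 + 46^2/5 + 71^2/5) - 3*19
     = 0.035088 * 1799.93 - 57
     = 6.155556.
Step 4: Ties present; correction factor C = 1 - 18/(18^3 - 18) = 0.996904. Corrected H = 6.155556 / 0.996904 = 6.174672.
Step 5: Under H0, H ~ chi^2(3); p-value = 0.103414.
Step 6: alpha = 0.1. fail to reject H0.

H = 6.1747, df = 3, p = 0.103414, fail to reject H0.


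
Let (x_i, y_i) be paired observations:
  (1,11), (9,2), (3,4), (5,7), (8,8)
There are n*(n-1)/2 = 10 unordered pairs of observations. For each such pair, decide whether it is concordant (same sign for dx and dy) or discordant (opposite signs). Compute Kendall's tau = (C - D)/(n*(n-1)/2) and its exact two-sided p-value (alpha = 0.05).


Step 1: Enumerate the 10 unordered pairs (i,j) with i<j and classify each by sign(x_j-x_i) * sign(y_j-y_i).
  (1,2):dx=+8,dy=-9->D; (1,3):dx=+2,dy=-7->D; (1,4):dx=+4,dy=-4->D; (1,5):dx=+7,dy=-3->D
  (2,3):dx=-6,dy=+2->D; (2,4):dx=-4,dy=+5->D; (2,5):dx=-1,dy=+6->D; (3,4):dx=+2,dy=+3->C
  (3,5):dx=+5,dy=+4->C; (4,5):dx=+3,dy=+1->C
Step 2: C = 3, D = 7, total pairs = 10.
Step 3: tau = (C - D)/(n(n-1)/2) = (3 - 7)/10 = -0.400000.
Step 4: Exact two-sided p-value (enumerate n! = 120 permutations of y under H0): p = 0.483333.
Step 5: alpha = 0.05. fail to reject H0.

tau_b = -0.4000 (C=3, D=7), p = 0.483333, fail to reject H0.


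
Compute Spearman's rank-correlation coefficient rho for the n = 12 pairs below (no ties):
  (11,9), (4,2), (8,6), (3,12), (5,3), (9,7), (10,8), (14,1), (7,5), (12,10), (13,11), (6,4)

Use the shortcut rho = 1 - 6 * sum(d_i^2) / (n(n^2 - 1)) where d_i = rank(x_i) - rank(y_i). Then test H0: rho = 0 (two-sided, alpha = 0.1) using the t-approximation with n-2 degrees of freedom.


Step 1: Rank x and y separately (midranks; no ties here).
rank(x): 11->9, 4->2, 8->6, 3->1, 5->3, 9->7, 10->8, 14->12, 7->5, 12->10, 13->11, 6->4
rank(y): 9->9, 2->2, 6->6, 12->12, 3->3, 7->7, 8->8, 1->1, 5->5, 10->10, 11->11, 4->4
Step 2: d_i = R_x(i) - R_y(i); compute d_i^2.
  (9-9)^2=0, (2-2)^2=0, (6-6)^2=0, (1-12)^2=121, (3-3)^2=0, (7-7)^2=0, (8-8)^2=0, (12-1)^2=121, (5-5)^2=0, (10-10)^2=0, (11-11)^2=0, (4-4)^2=0
sum(d^2) = 242.
Step 3: rho = 1 - 6*242 / (12*(12^2 - 1)) = 1 - 1452/1716 = 0.153846.
Step 4: Under H0, t = rho * sqrt((n-2)/(1-rho^2)) = 0.4924 ~ t(10).
Step 5: Two-sided p-value from the t-distribution with 10 df = 0.633091.
Step 6: alpha = 0.1. fail to reject H0.

rho = 0.1538, p = 0.633091, fail to reject H0 at alpha = 0.1.


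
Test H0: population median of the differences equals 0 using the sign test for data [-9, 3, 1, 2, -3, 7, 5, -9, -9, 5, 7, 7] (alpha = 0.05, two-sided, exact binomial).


Step 1: Discard zero differences. Original n = 12; n_eff = number of nonzero differences = 12.
Nonzero differences (with sign): -9, +3, +1, +2, -3, +7, +5, -9, -9, +5, +7, +7
Step 2: Count signs: positive = 8, negative = 4.
Step 3: Under H0: P(positive) = 0.5, so the number of positives S ~ Bin(12, 0.5).
Step 4: Two-sided exact p-value = sum of Bin(12,0.5) probabilities at or below the observed probability = 0.387695.
Step 5: alpha = 0.05. fail to reject H0.

n_eff = 12, pos = 8, neg = 4, p = 0.387695, fail to reject H0.


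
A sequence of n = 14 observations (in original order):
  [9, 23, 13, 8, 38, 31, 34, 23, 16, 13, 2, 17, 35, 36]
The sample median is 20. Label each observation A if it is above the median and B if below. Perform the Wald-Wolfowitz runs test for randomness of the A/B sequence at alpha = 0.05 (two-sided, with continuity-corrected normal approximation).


Step 1: Compute median = 20; label A = above, B = below.
Labels in order: BABBAAAABBBBAA  (n_A = 7, n_B = 7)
Step 2: Count runs R = 6.
Step 3: Under H0 (random ordering), E[R] = 2*n_A*n_B/(n_A+n_B) + 1 = 2*7*7/14 + 1 = 8.0000.
        Var[R] = 2*n_A*n_B*(2*n_A*n_B - n_A - n_B) / ((n_A+n_B)^2 * (n_A+n_B-1)) = 8232/2548 = 3.2308.
        SD[R] = 1.7974.
Step 4: Continuity-corrected z = (R + 0.5 - E[R]) / SD[R] = (6 + 0.5 - 8.0000) / 1.7974 = -0.8345.
Step 5: Two-sided p-value via normal approximation = 2*(1 - Phi(|z|)) = 0.403986.
Step 6: alpha = 0.05. fail to reject H0.

R = 6, z = -0.8345, p = 0.403986, fail to reject H0.


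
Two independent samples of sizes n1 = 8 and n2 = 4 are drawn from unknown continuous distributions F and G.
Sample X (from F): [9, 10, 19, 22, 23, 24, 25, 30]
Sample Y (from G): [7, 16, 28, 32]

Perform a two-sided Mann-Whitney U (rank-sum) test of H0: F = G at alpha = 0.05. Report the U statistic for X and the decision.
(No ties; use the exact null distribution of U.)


Step 1: Combine and sort all 12 observations; assign midranks.
sorted (value, group): (7,Y), (9,X), (10,X), (16,Y), (19,X), (22,X), (23,X), (24,X), (25,X), (28,Y), (30,X), (32,Y)
ranks: 7->1, 9->2, 10->3, 16->4, 19->5, 22->6, 23->7, 24->8, 25->9, 28->10, 30->11, 32->12
Step 2: Rank sum for X: R1 = 2 + 3 + 5 + 6 + 7 + 8 + 9 + 11 = 51.
Step 3: U_X = R1 - n1(n1+1)/2 = 51 - 8*9/2 = 51 - 36 = 15.
       U_Y = n1*n2 - U_X = 32 - 15 = 17.
Step 4: No ties, so the exact null distribution of U (based on enumerating the C(12,8) = 495 equally likely rank assignments) gives the two-sided p-value.
Step 5: p-value = 0.933333; compare to alpha = 0.05. fail to reject H0.

U_X = 15, p = 0.933333, fail to reject H0 at alpha = 0.05.


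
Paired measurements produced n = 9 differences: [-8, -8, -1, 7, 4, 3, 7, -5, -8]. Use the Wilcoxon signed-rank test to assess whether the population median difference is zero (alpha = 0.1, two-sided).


Step 1: Drop any zero differences (none here) and take |d_i|.
|d| = [8, 8, 1, 7, 4, 3, 7, 5, 8]
Step 2: Midrank |d_i| (ties get averaged ranks).
ranks: |8|->8, |8|->8, |1|->1, |7|->5.5, |4|->3, |3|->2, |7|->5.5, |5|->4, |8|->8
Step 3: Attach original signs; sum ranks with positive sign and with negative sign.
W+ = 5.5 + 3 + 2 + 5.5 = 16
W- = 8 + 8 + 1 + 4 + 8 = 29
(Check: W+ + W- = 45 should equal n(n+1)/2 = 45.)
Step 4: Test statistic W = min(W+, W-) = 16.
Step 5: Ties in |d|, so use the tie-corrected normal approximation.
        E[W] = n(n+1)/4 = 9*10/4 = 22.5.
        Tie groups: |d|=7 (t=2), |d|=8 (t=3); sum(t^3 - t) = 30.
        Var[W] = n(n+1)(2n+1)/24 - sum(t^3-t)/48 = 1710/24 - 30/48 = 70.625.
        z = (W - E[W]) / sqrt(Var[W]) = (16 - 22.5) / 8.4039 = -0.7735.
        Two-sided p = 2*Phi(z) = 0.439254.
Step 6: alpha = 0.1. fail to reject H0.

W+ = 16, W- = 29, W = min = 16, p = 0.439254, fail to reject H0.


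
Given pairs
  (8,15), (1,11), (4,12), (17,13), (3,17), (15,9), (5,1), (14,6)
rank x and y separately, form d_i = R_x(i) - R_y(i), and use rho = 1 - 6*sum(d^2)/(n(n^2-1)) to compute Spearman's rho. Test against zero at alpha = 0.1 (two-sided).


Step 1: Rank x and y separately (midranks; no ties here).
rank(x): 8->5, 1->1, 4->3, 17->8, 3->2, 15->7, 5->4, 14->6
rank(y): 15->7, 11->4, 12->5, 13->6, 17->8, 9->3, 1->1, 6->2
Step 2: d_i = R_x(i) - R_y(i); compute d_i^2.
  (5-7)^2=4, (1-4)^2=9, (3-5)^2=4, (8-6)^2=4, (2-8)^2=36, (7-3)^2=16, (4-1)^2=9, (6-2)^2=16
sum(d^2) = 98.
Step 3: rho = 1 - 6*98 / (8*(8^2 - 1)) = 1 - 588/504 = -0.166667.
Step 4: Under H0, t = rho * sqrt((n-2)/(1-rho^2)) = -0.4140 ~ t(6).
Step 5: Two-sided p-value from the t-distribution with 6 df = 0.693239.
Step 6: alpha = 0.1. fail to reject H0.

rho = -0.1667, p = 0.693239, fail to reject H0 at alpha = 0.1.


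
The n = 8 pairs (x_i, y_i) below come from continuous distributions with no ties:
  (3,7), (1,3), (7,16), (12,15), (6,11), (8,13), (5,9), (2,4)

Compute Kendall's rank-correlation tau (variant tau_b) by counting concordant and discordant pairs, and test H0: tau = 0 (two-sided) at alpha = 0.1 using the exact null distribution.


Step 1: Enumerate the 28 unordered pairs (i,j) with i<j and classify each by sign(x_j-x_i) * sign(y_j-y_i).
  (1,2):dx=-2,dy=-4->C; (1,3):dx=+4,dy=+9->C; (1,4):dx=+9,dy=+8->C; (1,5):dx=+3,dy=+4->C
  (1,6):dx=+5,dy=+6->C; (1,7):dx=+2,dy=+2->C; (1,8):dx=-1,dy=-3->C; (2,3):dx=+6,dy=+13->C
  (2,4):dx=+11,dy=+12->C; (2,5):dx=+5,dy=+8->C; (2,6):dx=+7,dy=+10->C; (2,7):dx=+4,dy=+6->C
  (2,8):dx=+1,dy=+1->C; (3,4):dx=+5,dy=-1->D; (3,5):dx=-1,dy=-5->C; (3,6):dx=+1,dy=-3->D
  (3,7):dx=-2,dy=-7->C; (3,8):dx=-5,dy=-12->C; (4,5):dx=-6,dy=-4->C; (4,6):dx=-4,dy=-2->C
  (4,7):dx=-7,dy=-6->C; (4,8):dx=-10,dy=-11->C; (5,6):dx=+2,dy=+2->C; (5,7):dx=-1,dy=-2->C
  (5,8):dx=-4,dy=-7->C; (6,7):dx=-3,dy=-4->C; (6,8):dx=-6,dy=-9->C; (7,8):dx=-3,dy=-5->C
Step 2: C = 26, D = 2, total pairs = 28.
Step 3: tau = (C - D)/(n(n-1)/2) = (26 - 2)/28 = 0.857143.
Step 4: Exact two-sided p-value (enumerate n! = 40320 permutations of y under H0): p = 0.001736.
Step 5: alpha = 0.1. reject H0.

tau_b = 0.8571 (C=26, D=2), p = 0.001736, reject H0.


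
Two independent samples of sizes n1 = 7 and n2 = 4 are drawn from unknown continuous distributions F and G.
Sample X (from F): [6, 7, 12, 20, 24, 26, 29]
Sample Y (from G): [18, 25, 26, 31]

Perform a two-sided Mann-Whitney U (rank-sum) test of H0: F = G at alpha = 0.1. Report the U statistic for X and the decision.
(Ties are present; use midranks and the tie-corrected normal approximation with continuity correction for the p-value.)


Step 1: Combine and sort all 11 observations; assign midranks.
sorted (value, group): (6,X), (7,X), (12,X), (18,Y), (20,X), (24,X), (25,Y), (26,X), (26,Y), (29,X), (31,Y)
ranks: 6->1, 7->2, 12->3, 18->4, 20->5, 24->6, 25->7, 26->8.5, 26->8.5, 29->10, 31->11
Step 2: Rank sum for X: R1 = 1 + 2 + 3 + 5 + 6 + 8.5 + 10 = 35.5.
Step 3: U_X = R1 - n1(n1+1)/2 = 35.5 - 7*8/2 = 35.5 - 28 = 7.5.
       U_Y = n1*n2 - U_X = 28 - 7.5 = 20.5.
Step 4: Ties are present, so use the tie-corrected normal approximation (with continuity correction) for the p-value.
Step 5: p-value = 0.255756; compare to alpha = 0.1. fail to reject H0.

U_X = 7.5, p = 0.255756, fail to reject H0 at alpha = 0.1.


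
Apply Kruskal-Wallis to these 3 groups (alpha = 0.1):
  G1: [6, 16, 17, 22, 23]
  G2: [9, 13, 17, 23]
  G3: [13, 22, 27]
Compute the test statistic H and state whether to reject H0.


Step 1: Combine all N = 12 observations and assign midranks.
sorted (value, group, rank): (6,G1,1), (9,G2,2), (13,G2,3.5), (13,G3,3.5), (16,G1,5), (17,G1,6.5), (17,G2,6.5), (22,G1,8.5), (22,G3,8.5), (23,G1,10.5), (23,G2,10.5), (27,G3,12)
Step 2: Sum ranks within each group.
R_1 = 31.5 (n_1 = 5)
R_2 = 22.5 (n_2 = 4)
R_3 = 24 (n_3 = 3)
Step 3: H = 12/(N(N+1)) * sum(R_i^2/n_i) - 3(N+1)
     = 12/(12*13) * (31.5^2/5 + 22.5^2/4 + 24^2/3) - 3*13
     = 0.076923 * 517.013 - 39
     = 0.770192.
Step 4: Ties present; correction factor C = 1 - 24/(12^3 - 12) = 0.986014. Corrected H = 0.770192 / 0.986014 = 0.781117.
Step 5: Under H0, H ~ chi^2(2); p-value = 0.676679.
Step 6: alpha = 0.1. fail to reject H0.

H = 0.7811, df = 2, p = 0.676679, fail to reject H0.


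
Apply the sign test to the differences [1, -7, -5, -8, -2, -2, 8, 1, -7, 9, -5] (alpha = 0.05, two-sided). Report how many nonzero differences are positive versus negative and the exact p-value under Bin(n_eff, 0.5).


Step 1: Discard zero differences. Original n = 11; n_eff = number of nonzero differences = 11.
Nonzero differences (with sign): +1, -7, -5, -8, -2, -2, +8, +1, -7, +9, -5
Step 2: Count signs: positive = 4, negative = 7.
Step 3: Under H0: P(positive) = 0.5, so the number of positives S ~ Bin(11, 0.5).
Step 4: Two-sided exact p-value = sum of Bin(11,0.5) probabilities at or below the observed probability = 0.548828.
Step 5: alpha = 0.05. fail to reject H0.

n_eff = 11, pos = 4, neg = 7, p = 0.548828, fail to reject H0.


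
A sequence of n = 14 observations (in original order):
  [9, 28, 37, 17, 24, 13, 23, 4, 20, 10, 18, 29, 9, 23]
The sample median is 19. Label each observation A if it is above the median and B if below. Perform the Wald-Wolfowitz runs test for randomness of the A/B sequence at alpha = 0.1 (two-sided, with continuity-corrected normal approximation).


Step 1: Compute median = 19; label A = above, B = below.
Labels in order: BAABABABABBABA  (n_A = 7, n_B = 7)
Step 2: Count runs R = 12.
Step 3: Under H0 (random ordering), E[R] = 2*n_A*n_B/(n_A+n_B) + 1 = 2*7*7/14 + 1 = 8.0000.
        Var[R] = 2*n_A*n_B*(2*n_A*n_B - n_A - n_B) / ((n_A+n_B)^2 * (n_A+n_B-1)) = 8232/2548 = 3.2308.
        SD[R] = 1.7974.
Step 4: Continuity-corrected z = (R - 0.5 - E[R]) / SD[R] = (12 - 0.5 - 8.0000) / 1.7974 = 1.9472.
Step 5: Two-sided p-value via normal approximation = 2*(1 - Phi(|z|)) = 0.051508.
Step 6: alpha = 0.1. reject H0.

R = 12, z = 1.9472, p = 0.051508, reject H0.


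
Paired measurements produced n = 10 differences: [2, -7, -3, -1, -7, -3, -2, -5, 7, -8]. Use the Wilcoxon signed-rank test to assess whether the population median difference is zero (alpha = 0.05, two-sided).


Step 1: Drop any zero differences (none here) and take |d_i|.
|d| = [2, 7, 3, 1, 7, 3, 2, 5, 7, 8]
Step 2: Midrank |d_i| (ties get averaged ranks).
ranks: |2|->2.5, |7|->8, |3|->4.5, |1|->1, |7|->8, |3|->4.5, |2|->2.5, |5|->6, |7|->8, |8|->10
Step 3: Attach original signs; sum ranks with positive sign and with negative sign.
W+ = 2.5 + 8 = 10.5
W- = 8 + 4.5 + 1 + 8 + 4.5 + 2.5 + 6 + 10 = 44.5
(Check: W+ + W- = 55 should equal n(n+1)/2 = 55.)
Step 4: Test statistic W = min(W+, W-) = 10.5.
Step 5: Ties in |d|, so use the tie-corrected normal approximation.
        E[W] = n(n+1)/4 = 10*11/4 = 27.5.
        Tie groups: |d|=2 (t=2), |d|=3 (t=2), |d|=7 (t=3); sum(t^3 - t) = 36.
        Var[W] = n(n+1)(2n+1)/24 - sum(t^3-t)/48 = 2310/24 - 36/48 = 95.5.
        z = (W - E[W]) / sqrt(Var[W]) = (10.5 - 27.5) / 9.7724 = -1.7396.
        Two-sided p = 2*Phi(z) = 0.081931.
Step 6: alpha = 0.05. fail to reject H0.

W+ = 10.5, W- = 44.5, W = min = 10.5, p = 0.081931, fail to reject H0.


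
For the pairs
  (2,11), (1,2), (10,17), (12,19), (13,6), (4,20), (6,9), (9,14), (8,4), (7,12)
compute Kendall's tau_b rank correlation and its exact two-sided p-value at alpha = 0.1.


Step 1: Enumerate the 45 unordered pairs (i,j) with i<j and classify each by sign(x_j-x_i) * sign(y_j-y_i).
  (1,2):dx=-1,dy=-9->C; (1,3):dx=+8,dy=+6->C; (1,4):dx=+10,dy=+8->C; (1,5):dx=+11,dy=-5->D
  (1,6):dx=+2,dy=+9->C; (1,7):dx=+4,dy=-2->D; (1,8):dx=+7,dy=+3->C; (1,9):dx=+6,dy=-7->D
  (1,10):dx=+5,dy=+1->C; (2,3):dx=+9,dy=+15->C; (2,4):dx=+11,dy=+17->C; (2,5):dx=+12,dy=+4->C
  (2,6):dx=+3,dy=+18->C; (2,7):dx=+5,dy=+7->C; (2,8):dx=+8,dy=+12->C; (2,9):dx=+7,dy=+2->C
  (2,10):dx=+6,dy=+10->C; (3,4):dx=+2,dy=+2->C; (3,5):dx=+3,dy=-11->D; (3,6):dx=-6,dy=+3->D
  (3,7):dx=-4,dy=-8->C; (3,8):dx=-1,dy=-3->C; (3,9):dx=-2,dy=-13->C; (3,10):dx=-3,dy=-5->C
  (4,5):dx=+1,dy=-13->D; (4,6):dx=-8,dy=+1->D; (4,7):dx=-6,dy=-10->C; (4,8):dx=-3,dy=-5->C
  (4,9):dx=-4,dy=-15->C; (4,10):dx=-5,dy=-7->C; (5,6):dx=-9,dy=+14->D; (5,7):dx=-7,dy=+3->D
  (5,8):dx=-4,dy=+8->D; (5,9):dx=-5,dy=-2->C; (5,10):dx=-6,dy=+6->D; (6,7):dx=+2,dy=-11->D
  (6,8):dx=+5,dy=-6->D; (6,9):dx=+4,dy=-16->D; (6,10):dx=+3,dy=-8->D; (7,8):dx=+3,dy=+5->C
  (7,9):dx=+2,dy=-5->D; (7,10):dx=+1,dy=+3->C; (8,9):dx=-1,dy=-10->C; (8,10):dx=-2,dy=-2->C
  (9,10):dx=-1,dy=+8->D
Step 2: C = 28, D = 17, total pairs = 45.
Step 3: tau = (C - D)/(n(n-1)/2) = (28 - 17)/45 = 0.244444.
Step 4: Exact two-sided p-value (enumerate n! = 3628800 permutations of y under H0): p = 0.380720.
Step 5: alpha = 0.1. fail to reject H0.

tau_b = 0.2444 (C=28, D=17), p = 0.380720, fail to reject H0.


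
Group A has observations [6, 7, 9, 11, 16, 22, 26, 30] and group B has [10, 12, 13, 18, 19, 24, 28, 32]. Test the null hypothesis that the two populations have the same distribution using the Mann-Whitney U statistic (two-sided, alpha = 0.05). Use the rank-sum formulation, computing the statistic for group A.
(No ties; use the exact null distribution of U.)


Step 1: Combine and sort all 16 observations; assign midranks.
sorted (value, group): (6,X), (7,X), (9,X), (10,Y), (11,X), (12,Y), (13,Y), (16,X), (18,Y), (19,Y), (22,X), (24,Y), (26,X), (28,Y), (30,X), (32,Y)
ranks: 6->1, 7->2, 9->3, 10->4, 11->5, 12->6, 13->7, 16->8, 18->9, 19->10, 22->11, 24->12, 26->13, 28->14, 30->15, 32->16
Step 2: Rank sum for X: R1 = 1 + 2 + 3 + 5 + 8 + 11 + 13 + 15 = 58.
Step 3: U_X = R1 - n1(n1+1)/2 = 58 - 8*9/2 = 58 - 36 = 22.
       U_Y = n1*n2 - U_X = 64 - 22 = 42.
Step 4: No ties, so the exact null distribution of U (based on enumerating the C(16,8) = 12870 equally likely rank assignments) gives the two-sided p-value.
Step 5: p-value = 0.328205; compare to alpha = 0.05. fail to reject H0.

U_X = 22, p = 0.328205, fail to reject H0 at alpha = 0.05.


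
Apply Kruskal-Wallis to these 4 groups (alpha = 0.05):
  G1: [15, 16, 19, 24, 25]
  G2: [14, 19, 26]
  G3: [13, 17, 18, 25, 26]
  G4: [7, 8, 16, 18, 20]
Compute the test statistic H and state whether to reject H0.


Step 1: Combine all N = 18 observations and assign midranks.
sorted (value, group, rank): (7,G4,1), (8,G4,2), (13,G3,3), (14,G2,4), (15,G1,5), (16,G1,6.5), (16,G4,6.5), (17,G3,8), (18,G3,9.5), (18,G4,9.5), (19,G1,11.5), (19,G2,11.5), (20,G4,13), (24,G1,14), (25,G1,15.5), (25,G3,15.5), (26,G2,17.5), (26,G3,17.5)
Step 2: Sum ranks within each group.
R_1 = 52.5 (n_1 = 5)
R_2 = 33 (n_2 = 3)
R_3 = 53.5 (n_3 = 5)
R_4 = 32 (n_4 = 5)
Step 3: H = 12/(N(N+1)) * sum(R_i^2/n_i) - 3(N+1)
     = 12/(18*19) * (52.5^2/5 + 33^2/3 + 53.5^2/5 + 32^2/5) - 3*19
     = 0.035088 * 1691.5 - 57
     = 2.350877.
Step 4: Ties present; correction factor C = 1 - 30/(18^3 - 18) = 0.994840. Corrected H = 2.350877 / 0.994840 = 2.363071.
Step 5: Under H0, H ~ chi^2(3); p-value = 0.500546.
Step 6: alpha = 0.05. fail to reject H0.

H = 2.3631, df = 3, p = 0.500546, fail to reject H0.


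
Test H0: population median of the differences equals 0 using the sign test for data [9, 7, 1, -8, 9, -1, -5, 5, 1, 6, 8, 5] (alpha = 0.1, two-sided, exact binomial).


Step 1: Discard zero differences. Original n = 12; n_eff = number of nonzero differences = 12.
Nonzero differences (with sign): +9, +7, +1, -8, +9, -1, -5, +5, +1, +6, +8, +5
Step 2: Count signs: positive = 9, negative = 3.
Step 3: Under H0: P(positive) = 0.5, so the number of positives S ~ Bin(12, 0.5).
Step 4: Two-sided exact p-value = sum of Bin(12,0.5) probabilities at or below the observed probability = 0.145996.
Step 5: alpha = 0.1. fail to reject H0.

n_eff = 12, pos = 9, neg = 3, p = 0.145996, fail to reject H0.


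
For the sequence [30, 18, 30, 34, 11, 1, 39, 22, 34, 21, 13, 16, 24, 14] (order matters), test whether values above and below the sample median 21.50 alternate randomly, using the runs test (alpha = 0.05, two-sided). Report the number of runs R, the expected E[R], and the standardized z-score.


Step 1: Compute median = 21.50; label A = above, B = below.
Labels in order: ABAABBAAABBBAB  (n_A = 7, n_B = 7)
Step 2: Count runs R = 8.
Step 3: Under H0 (random ordering), E[R] = 2*n_A*n_B/(n_A+n_B) + 1 = 2*7*7/14 + 1 = 8.0000.
        Var[R] = 2*n_A*n_B*(2*n_A*n_B - n_A - n_B) / ((n_A+n_B)^2 * (n_A+n_B-1)) = 8232/2548 = 3.2308.
        SD[R] = 1.7974.
Step 4: R = E[R], so z = 0 with no continuity correction.
Step 5: Two-sided p-value via normal approximation = 2*(1 - Phi(|z|)) = 1.000000.
Step 6: alpha = 0.05. fail to reject H0.

R = 8, z = 0.0000, p = 1.000000, fail to reject H0.


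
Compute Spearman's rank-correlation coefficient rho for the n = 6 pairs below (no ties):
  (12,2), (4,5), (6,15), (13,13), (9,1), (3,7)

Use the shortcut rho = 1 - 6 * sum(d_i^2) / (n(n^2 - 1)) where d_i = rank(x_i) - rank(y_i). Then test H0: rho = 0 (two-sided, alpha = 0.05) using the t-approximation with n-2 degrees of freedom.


Step 1: Rank x and y separately (midranks; no ties here).
rank(x): 12->5, 4->2, 6->3, 13->6, 9->4, 3->1
rank(y): 2->2, 5->3, 15->6, 13->5, 1->1, 7->4
Step 2: d_i = R_x(i) - R_y(i); compute d_i^2.
  (5-2)^2=9, (2-3)^2=1, (3-6)^2=9, (6-5)^2=1, (4-1)^2=9, (1-4)^2=9
sum(d^2) = 38.
Step 3: rho = 1 - 6*38 / (6*(6^2 - 1)) = 1 - 228/210 = -0.085714.
Step 4: Under H0, t = rho * sqrt((n-2)/(1-rho^2)) = -0.1721 ~ t(4).
Step 5: Two-sided p-value from the t-distribution with 4 df = 0.871743.
Step 6: alpha = 0.05. fail to reject H0.

rho = -0.0857, p = 0.871743, fail to reject H0 at alpha = 0.05.


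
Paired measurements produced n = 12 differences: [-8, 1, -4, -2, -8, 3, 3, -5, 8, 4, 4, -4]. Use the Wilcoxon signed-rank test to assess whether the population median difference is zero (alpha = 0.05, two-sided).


Step 1: Drop any zero differences (none here) and take |d_i|.
|d| = [8, 1, 4, 2, 8, 3, 3, 5, 8, 4, 4, 4]
Step 2: Midrank |d_i| (ties get averaged ranks).
ranks: |8|->11, |1|->1, |4|->6.5, |2|->2, |8|->11, |3|->3.5, |3|->3.5, |5|->9, |8|->11, |4|->6.5, |4|->6.5, |4|->6.5
Step 3: Attach original signs; sum ranks with positive sign and with negative sign.
W+ = 1 + 3.5 + 3.5 + 11 + 6.5 + 6.5 = 32
W- = 11 + 6.5 + 2 + 11 + 9 + 6.5 = 46
(Check: W+ + W- = 78 should equal n(n+1)/2 = 78.)
Step 4: Test statistic W = min(W+, W-) = 32.
Step 5: Ties in |d|, so use the tie-corrected normal approximation.
        E[W] = n(n+1)/4 = 12*13/4 = 39.
        Tie groups: |d|=3 (t=2), |d|=4 (t=4), |d|=8 (t=3); sum(t^3 - t) = 90.
        Var[W] = n(n+1)(2n+1)/24 - sum(t^3-t)/48 = 3900/24 - 90/48 = 160.625.
        z = (W - E[W]) / sqrt(Var[W]) = (32 - 39) / 12.6738 = -0.5523.
        Two-sided p = 2*Phi(z) = 0.580729.
Step 6: alpha = 0.05. fail to reject H0.

W+ = 32, W- = 46, W = min = 32, p = 0.580729, fail to reject H0.


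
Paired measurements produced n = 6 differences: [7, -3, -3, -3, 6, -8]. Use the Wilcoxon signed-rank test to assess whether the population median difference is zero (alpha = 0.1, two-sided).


Step 1: Drop any zero differences (none here) and take |d_i|.
|d| = [7, 3, 3, 3, 6, 8]
Step 2: Midrank |d_i| (ties get averaged ranks).
ranks: |7|->5, |3|->2, |3|->2, |3|->2, |6|->4, |8|->6
Step 3: Attach original signs; sum ranks with positive sign and with negative sign.
W+ = 5 + 4 = 9
W- = 2 + 2 + 2 + 6 = 12
(Check: W+ + W- = 21 should equal n(n+1)/2 = 21.)
Step 4: Test statistic W = min(W+, W-) = 9.
Step 5: Ties in |d|, so use the tie-corrected normal approximation.
        E[W] = n(n+1)/4 = 6*7/4 = 10.5.
        Tie groups: |d|=3 (t=3); sum(t^3 - t) = 24.
        Var[W] = n(n+1)(2n+1)/24 - sum(t^3-t)/48 = 546/24 - 24/48 = 22.25.
        z = (W - E[W]) / sqrt(Var[W]) = (9 - 10.5) / 4.7170 = -0.3180.
        Two-sided p = 2*Phi(z) = 0.750485.
Step 6: alpha = 0.1. fail to reject H0.

W+ = 9, W- = 12, W = min = 9, p = 0.750485, fail to reject H0.


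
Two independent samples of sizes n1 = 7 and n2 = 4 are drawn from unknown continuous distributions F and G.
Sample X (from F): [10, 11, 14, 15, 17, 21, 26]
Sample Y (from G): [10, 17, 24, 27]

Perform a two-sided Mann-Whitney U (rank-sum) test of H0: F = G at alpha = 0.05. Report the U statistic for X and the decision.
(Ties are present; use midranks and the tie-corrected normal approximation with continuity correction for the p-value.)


Step 1: Combine and sort all 11 observations; assign midranks.
sorted (value, group): (10,X), (10,Y), (11,X), (14,X), (15,X), (17,X), (17,Y), (21,X), (24,Y), (26,X), (27,Y)
ranks: 10->1.5, 10->1.5, 11->3, 14->4, 15->5, 17->6.5, 17->6.5, 21->8, 24->9, 26->10, 27->11
Step 2: Rank sum for X: R1 = 1.5 + 3 + 4 + 5 + 6.5 + 8 + 10 = 38.
Step 3: U_X = R1 - n1(n1+1)/2 = 38 - 7*8/2 = 38 - 28 = 10.
       U_Y = n1*n2 - U_X = 28 - 10 = 18.
Step 4: Ties are present, so use the tie-corrected normal approximation (with continuity correction) for the p-value.
Step 5: p-value = 0.506393; compare to alpha = 0.05. fail to reject H0.

U_X = 10, p = 0.506393, fail to reject H0 at alpha = 0.05.


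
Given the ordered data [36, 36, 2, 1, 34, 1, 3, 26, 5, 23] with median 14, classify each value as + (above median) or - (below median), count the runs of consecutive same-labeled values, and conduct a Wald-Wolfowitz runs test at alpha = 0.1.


Step 1: Compute median = 14; label A = above, B = below.
Labels in order: AABBABBABA  (n_A = 5, n_B = 5)
Step 2: Count runs R = 7.
Step 3: Under H0 (random ordering), E[R] = 2*n_A*n_B/(n_A+n_B) + 1 = 2*5*5/10 + 1 = 6.0000.
        Var[R] = 2*n_A*n_B*(2*n_A*n_B - n_A - n_B) / ((n_A+n_B)^2 * (n_A+n_B-1)) = 2000/900 = 2.2222.
        SD[R] = 1.4907.
Step 4: Continuity-corrected z = (R - 0.5 - E[R]) / SD[R] = (7 - 0.5 - 6.0000) / 1.4907 = 0.3354.
Step 5: Two-sided p-value via normal approximation = 2*(1 - Phi(|z|)) = 0.737316.
Step 6: alpha = 0.1. fail to reject H0.

R = 7, z = 0.3354, p = 0.737316, fail to reject H0.


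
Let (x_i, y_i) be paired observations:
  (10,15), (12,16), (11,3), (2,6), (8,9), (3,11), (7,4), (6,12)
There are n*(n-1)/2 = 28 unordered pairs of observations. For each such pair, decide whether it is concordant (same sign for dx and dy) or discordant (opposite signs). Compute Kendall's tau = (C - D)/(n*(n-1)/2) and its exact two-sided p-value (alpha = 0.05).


Step 1: Enumerate the 28 unordered pairs (i,j) with i<j and classify each by sign(x_j-x_i) * sign(y_j-y_i).
  (1,2):dx=+2,dy=+1->C; (1,3):dx=+1,dy=-12->D; (1,4):dx=-8,dy=-9->C; (1,5):dx=-2,dy=-6->C
  (1,6):dx=-7,dy=-4->C; (1,7):dx=-3,dy=-11->C; (1,8):dx=-4,dy=-3->C; (2,3):dx=-1,dy=-13->C
  (2,4):dx=-10,dy=-10->C; (2,5):dx=-4,dy=-7->C; (2,6):dx=-9,dy=-5->C; (2,7):dx=-5,dy=-12->C
  (2,8):dx=-6,dy=-4->C; (3,4):dx=-9,dy=+3->D; (3,5):dx=-3,dy=+6->D; (3,6):dx=-8,dy=+8->D
  (3,7):dx=-4,dy=+1->D; (3,8):dx=-5,dy=+9->D; (4,5):dx=+6,dy=+3->C; (4,6):dx=+1,dy=+5->C
  (4,7):dx=+5,dy=-2->D; (4,8):dx=+4,dy=+6->C; (5,6):dx=-5,dy=+2->D; (5,7):dx=-1,dy=-5->C
  (5,8):dx=-2,dy=+3->D; (6,7):dx=+4,dy=-7->D; (6,8):dx=+3,dy=+1->C; (7,8):dx=-1,dy=+8->D
Step 2: C = 17, D = 11, total pairs = 28.
Step 3: tau = (C - D)/(n(n-1)/2) = (17 - 11)/28 = 0.214286.
Step 4: Exact two-sided p-value (enumerate n! = 40320 permutations of y under H0): p = 0.548413.
Step 5: alpha = 0.05. fail to reject H0.

tau_b = 0.2143 (C=17, D=11), p = 0.548413, fail to reject H0.


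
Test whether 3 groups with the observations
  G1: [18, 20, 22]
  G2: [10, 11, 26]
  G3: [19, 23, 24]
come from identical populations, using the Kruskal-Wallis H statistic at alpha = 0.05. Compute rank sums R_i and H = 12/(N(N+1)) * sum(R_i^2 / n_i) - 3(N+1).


Step 1: Combine all N = 9 observations and assign midranks.
sorted (value, group, rank): (10,G2,1), (11,G2,2), (18,G1,3), (19,G3,4), (20,G1,5), (22,G1,6), (23,G3,7), (24,G3,8), (26,G2,9)
Step 2: Sum ranks within each group.
R_1 = 14 (n_1 = 3)
R_2 = 12 (n_2 = 3)
R_3 = 19 (n_3 = 3)
Step 3: H = 12/(N(N+1)) * sum(R_i^2/n_i) - 3(N+1)
     = 12/(9*10) * (14^2/3 + 12^2/3 + 19^2/3) - 3*10
     = 0.133333 * 233.667 - 30
     = 1.155556.
Step 4: No ties, so H is used without correction.
Step 5: Under H0, H ~ chi^2(2); p-value = 0.561144.
Step 6: alpha = 0.05. fail to reject H0.

H = 1.1556, df = 2, p = 0.561144, fail to reject H0.


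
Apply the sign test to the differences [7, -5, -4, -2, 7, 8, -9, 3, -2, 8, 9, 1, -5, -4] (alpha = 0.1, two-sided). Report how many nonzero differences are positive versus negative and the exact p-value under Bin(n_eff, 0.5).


Step 1: Discard zero differences. Original n = 14; n_eff = number of nonzero differences = 14.
Nonzero differences (with sign): +7, -5, -4, -2, +7, +8, -9, +3, -2, +8, +9, +1, -5, -4
Step 2: Count signs: positive = 7, negative = 7.
Step 3: Under H0: P(positive) = 0.5, so the number of positives S ~ Bin(14, 0.5).
Step 4: Two-sided exact p-value = sum of Bin(14,0.5) probabilities at or below the observed probability = 1.000000.
Step 5: alpha = 0.1. fail to reject H0.

n_eff = 14, pos = 7, neg = 7, p = 1.000000, fail to reject H0.
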